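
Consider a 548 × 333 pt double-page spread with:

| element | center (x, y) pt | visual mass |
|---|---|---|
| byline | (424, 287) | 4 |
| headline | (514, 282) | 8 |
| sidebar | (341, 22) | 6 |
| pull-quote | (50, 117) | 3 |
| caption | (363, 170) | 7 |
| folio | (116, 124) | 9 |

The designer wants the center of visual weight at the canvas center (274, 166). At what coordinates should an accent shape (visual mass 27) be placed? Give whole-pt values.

(220, 164)

With the accent shape, Σw becomes 4 + 8 + 6 + 3 + 7 + 9 + 27 = 64.
x: target moment 64×274 = 17536; current 4·424 + 8·514 + 6·341 + 3·50 + 7·363 + 9·116 = 11589; the accent shape supplies 5947, so x = 5947/27 ≈ 220.26.
y: target moment 64×166 = 10624; current 4·287 + 8·282 + 6·22 + 3·117 + 7·170 + 9·124 = 6193; the accent shape supplies 4431, so y = 4431/27 ≈ 164.11.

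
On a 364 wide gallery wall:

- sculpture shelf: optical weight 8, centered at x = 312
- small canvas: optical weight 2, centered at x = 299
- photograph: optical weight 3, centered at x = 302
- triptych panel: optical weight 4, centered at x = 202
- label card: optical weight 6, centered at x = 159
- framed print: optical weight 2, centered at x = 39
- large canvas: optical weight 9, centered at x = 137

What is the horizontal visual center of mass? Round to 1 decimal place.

x ≈ 208.0

Σw = 8 + 2 + 3 + 4 + 6 + 2 + 9 = 34.
Σw·x = 7073; x̄ = 7073/34 ≈ 208.03.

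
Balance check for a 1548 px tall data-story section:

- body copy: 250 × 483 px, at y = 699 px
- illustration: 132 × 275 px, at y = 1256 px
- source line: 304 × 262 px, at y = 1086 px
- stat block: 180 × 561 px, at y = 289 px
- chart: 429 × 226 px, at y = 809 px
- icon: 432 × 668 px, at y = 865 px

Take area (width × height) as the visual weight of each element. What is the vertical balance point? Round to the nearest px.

y ≈ 793

Areas → weights: body copy 250·483 = 120750, illustration 132·275 = 36300, source line 304·262 = 79648, stat block 180·561 = 100980, chart 429·226 = 96954, icon 432·668 = 288576; Σw = 723208.
y: moment 573732024 / weight 723208 ≈ 793.32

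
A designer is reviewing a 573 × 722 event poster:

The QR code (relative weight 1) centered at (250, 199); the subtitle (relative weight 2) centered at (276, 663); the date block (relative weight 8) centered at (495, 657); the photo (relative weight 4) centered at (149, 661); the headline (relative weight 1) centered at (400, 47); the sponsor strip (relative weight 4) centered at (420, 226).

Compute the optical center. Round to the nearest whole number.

(372, 519)

Weights sum to 1 + 2 + 8 + 4 + 1 + 4 = 20.
x: moment 7438 / weight 20 ≈ 371.90
Σw·y = 10376; ȳ = 10376/20 ≈ 518.80.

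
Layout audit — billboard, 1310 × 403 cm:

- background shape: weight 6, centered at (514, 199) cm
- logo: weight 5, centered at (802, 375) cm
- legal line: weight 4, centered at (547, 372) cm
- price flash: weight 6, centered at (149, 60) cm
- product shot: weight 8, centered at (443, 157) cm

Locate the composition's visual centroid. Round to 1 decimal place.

Σw = 6 + 5 + 4 + 6 + 8 = 29.
x: (6·514 + 5·802 + 4·547 + 6·149 + 8·443) / 29 = 13720 / 29 ≈ 473.10
y: (6·199 + 5·375 + 4·372 + 6·60 + 8·157) / 29 = 6173 / 29 ≈ 212.86

(473.1, 212.9)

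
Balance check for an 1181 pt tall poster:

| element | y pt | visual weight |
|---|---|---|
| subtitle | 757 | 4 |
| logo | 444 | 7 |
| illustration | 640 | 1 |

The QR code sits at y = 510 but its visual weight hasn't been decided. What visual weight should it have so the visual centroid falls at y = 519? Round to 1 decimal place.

Known weights sum to 4 + 7 + 1 = 12; their moment is 4·757 + 7·444 + 1·640 = 6776.
Set Σw·y/Σw = 519: (6776 + 510w) = 519·(12 + w).
Rearranging, w·(510 − 519) = 519·12 − 6776 = -548, so w ≈ -548/-9 = 60.89.

w ≈ 60.9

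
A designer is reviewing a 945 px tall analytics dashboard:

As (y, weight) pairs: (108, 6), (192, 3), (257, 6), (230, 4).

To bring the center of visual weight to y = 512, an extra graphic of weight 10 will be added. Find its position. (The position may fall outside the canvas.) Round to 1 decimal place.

After adding the extra graphic, total weight = 6 + 3 + 6 + 4 + 10 = 29.
y: need Σw·y = 29·512 = 14848. Existing = 6·108 + 3·192 + 6·257 + 4·230 = 3686. Remainder 11162 / 10 ≈ 1116.20.

y ≈ 1116.2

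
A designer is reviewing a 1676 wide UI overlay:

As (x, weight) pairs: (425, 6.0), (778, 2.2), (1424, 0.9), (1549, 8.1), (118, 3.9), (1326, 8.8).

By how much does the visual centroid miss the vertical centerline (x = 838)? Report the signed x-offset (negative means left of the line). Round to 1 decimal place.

Total weight = 6.0 + 2.2 + 0.9 + 8.1 + 3.9 + 8.8 = 29.9.
x: moment 30219.1 / weight 29.9 ≈ 1010.67
Difference: 1010.67 − 838 ≈ 172.67.

≈ 172.7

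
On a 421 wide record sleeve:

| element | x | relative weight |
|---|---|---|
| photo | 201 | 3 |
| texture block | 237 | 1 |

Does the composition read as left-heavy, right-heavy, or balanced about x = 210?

Weights sum to 3 + 1 = 4.
x-moment: 3·201 + 1·237 = 840; centroid 840/4 ≈ 210.00.
210.00 = 210 exactly: balanced.

balanced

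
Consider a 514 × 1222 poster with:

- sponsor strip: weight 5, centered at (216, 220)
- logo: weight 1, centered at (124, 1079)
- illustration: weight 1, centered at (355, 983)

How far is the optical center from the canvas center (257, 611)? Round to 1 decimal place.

≈ 162.9

Weights sum to 5 + 1 + 1 = 7.
Σw·x = 5·216 + 1·124 + 1·355 = 1559, so x̄ = 1559/7 ≈ 222.71.
Σw·y = 5·220 + 1·1079 + 1·983 = 3162, so ȳ = 3162/7 ≈ 451.71.
Relative to (257, 611): Δ = (-34.29, -159.29); |Δ| = √(-34.29² + -159.29²) ≈ 162.93.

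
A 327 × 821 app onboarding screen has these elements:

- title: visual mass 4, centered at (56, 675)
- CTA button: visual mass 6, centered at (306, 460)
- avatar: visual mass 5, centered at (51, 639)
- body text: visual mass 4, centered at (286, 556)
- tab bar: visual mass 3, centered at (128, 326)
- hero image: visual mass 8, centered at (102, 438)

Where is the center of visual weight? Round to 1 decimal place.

(155.3, 512.0)

Weights sum to 4 + 6 + 5 + 4 + 3 + 8 = 30.
x: moment 4659 / weight 30 ≈ 155.30
Σw·y = 15361; ȳ = 15361/30 ≈ 512.03.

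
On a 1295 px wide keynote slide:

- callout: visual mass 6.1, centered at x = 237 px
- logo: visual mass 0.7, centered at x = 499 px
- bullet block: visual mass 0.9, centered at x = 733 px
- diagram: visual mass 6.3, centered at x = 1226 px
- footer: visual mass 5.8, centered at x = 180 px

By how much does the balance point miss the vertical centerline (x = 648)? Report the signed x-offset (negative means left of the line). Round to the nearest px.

≈ -81 px

Weights sum to 6.1 + 0.7 + 0.9 + 6.3 + 5.8 = 19.8.
Σw·x = 6.1·237 + 0.7·499 + 0.9·733 + 6.3·1226 + 5.8·180 = 11222.5, so x̄ = 11222.5/19.8 ≈ 566.79.
Offset from x = 648: 566.79 − 648 ≈ -81.21.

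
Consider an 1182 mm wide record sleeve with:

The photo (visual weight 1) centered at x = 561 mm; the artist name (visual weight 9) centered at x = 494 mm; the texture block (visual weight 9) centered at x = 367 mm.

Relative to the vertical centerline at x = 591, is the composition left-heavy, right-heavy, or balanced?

left-heavy

Total weight = 1 + 9 + 9 = 19.
Σw·x = 1·561 + 9·494 + 9·367 = 8310, so x̄ = 8310/19 ≈ 437.37.
437.4 lies left of the midline 591, so the layout is left-heavy.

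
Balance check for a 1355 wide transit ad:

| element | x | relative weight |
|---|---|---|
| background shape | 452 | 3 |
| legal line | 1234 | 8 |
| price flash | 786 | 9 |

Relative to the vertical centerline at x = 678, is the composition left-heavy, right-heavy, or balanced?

Total weight = 3 + 8 + 9 = 20.
x: (3·452 + 8·1234 + 9·786) / 20 = 18302 / 20 ≈ 915.10
915.1 vs midline 678 → right-heavy.

right-heavy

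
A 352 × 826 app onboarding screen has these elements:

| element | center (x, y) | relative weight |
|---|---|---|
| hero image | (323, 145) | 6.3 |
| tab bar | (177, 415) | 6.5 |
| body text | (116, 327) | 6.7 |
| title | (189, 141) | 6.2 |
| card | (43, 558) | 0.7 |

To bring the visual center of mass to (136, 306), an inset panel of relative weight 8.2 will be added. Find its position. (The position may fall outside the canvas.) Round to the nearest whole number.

(-56, 429)

With the inset panel, Σw becomes 6.3 + 6.5 + 6.7 + 6.2 + 0.7 + 8.2 = 34.6.
x: need Σw·x = 34.6·136 = 4705.6. Existing = 6.3·323 + 6.5·177 + 6.7·116 + 6.2·189 + 0.7·43 = 5164.5. Remainder -458.9 / 8.2 ≈ -55.96.
y: need Σw·y = 34.6·306 = 10587.6. Existing = 6.3·145 + 6.5·415 + 6.7·327 + 6.2·141 + 0.7·558 = 7066.7. Remainder 3520.9 / 8.2 ≈ 429.38.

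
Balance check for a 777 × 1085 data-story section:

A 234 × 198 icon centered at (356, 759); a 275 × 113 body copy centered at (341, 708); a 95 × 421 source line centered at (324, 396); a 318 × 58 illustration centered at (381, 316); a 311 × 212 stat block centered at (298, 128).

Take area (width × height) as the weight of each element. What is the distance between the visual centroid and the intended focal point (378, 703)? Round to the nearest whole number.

Areas → weights: icon 234·198 = 46332, body copy 275·113 = 31075, source line 95·421 = 39995, illustration 318·58 = 18444, stat block 311·212 = 65932; Σw = 201778.
Σw·x = 46332·356 + 31075·341 + 39995·324 + 18444·381 + 65932·298 = 66724047, so x̄ = 66724047/201778 ≈ 330.68.
Σw·y = 46332·759 + 31075·708 + 39995·396 + 18444·316 + 65932·128 = 87272708, so ȳ = 87272708/201778 ≈ 432.52.
Relative to (378, 703): Δ = (-47.32, -270.48); |Δ| = √(-47.32² + -270.48²) ≈ 274.59.

≈ 275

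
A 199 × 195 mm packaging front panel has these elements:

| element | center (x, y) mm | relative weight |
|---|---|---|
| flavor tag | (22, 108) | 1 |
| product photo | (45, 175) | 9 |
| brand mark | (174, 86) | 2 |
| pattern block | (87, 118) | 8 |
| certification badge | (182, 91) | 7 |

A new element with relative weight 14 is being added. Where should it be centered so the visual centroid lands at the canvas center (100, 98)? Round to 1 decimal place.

(96.8, 41.6)

With the new element, Σw becomes 1 + 9 + 2 + 8 + 7 + 14 = 41.
x: target moment 41×100 = 4100; current 1·22 + 9·45 + 2·174 + 8·87 + 7·182 = 2745; the new element supplies 1355, so x = 1355/14 ≈ 96.79.
y: target moment 41×98 = 4018; current 1·108 + 9·175 + 2·86 + 8·118 + 7·91 = 3436; the new element supplies 582, so y = 582/14 ≈ 41.57.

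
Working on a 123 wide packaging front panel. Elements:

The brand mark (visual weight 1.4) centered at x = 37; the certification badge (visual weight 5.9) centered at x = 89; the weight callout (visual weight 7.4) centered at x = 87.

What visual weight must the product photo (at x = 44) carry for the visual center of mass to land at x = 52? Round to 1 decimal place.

Existing Σw = 14.7 (1.4 + 5.9 + 7.4); existing moment 1.4·37 + 5.9·89 + 7.4·87 = 1220.7.
Balance at x = 52 requires (1220.7 + w·44) / (14.7 + w) = 52.
So w = (52·14.7 − 1220.7)/(44 − 52) = -456.3/-8 ≈ 57.04.

w ≈ 57.0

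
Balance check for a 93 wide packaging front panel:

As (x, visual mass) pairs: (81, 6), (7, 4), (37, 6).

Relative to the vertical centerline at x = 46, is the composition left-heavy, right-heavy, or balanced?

Σw = 6 + 4 + 6 = 16.
Σw·x = 6·81 + 4·7 + 6·37 = 736, so x̄ = 736/16 ≈ 46.00.
46.00 = 46 exactly: balanced.

balanced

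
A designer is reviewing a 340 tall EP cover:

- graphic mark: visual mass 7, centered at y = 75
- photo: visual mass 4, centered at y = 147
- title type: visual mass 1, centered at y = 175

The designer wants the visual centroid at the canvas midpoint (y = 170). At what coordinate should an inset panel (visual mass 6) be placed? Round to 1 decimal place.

New total weight: (7 + 4 + 1) + 6 = 18.
y: need Σw·y = 18·170 = 3060. Existing = 7·75 + 4·147 + 1·175 = 1288. Remainder 1772 / 6 ≈ 295.33.

y ≈ 295.3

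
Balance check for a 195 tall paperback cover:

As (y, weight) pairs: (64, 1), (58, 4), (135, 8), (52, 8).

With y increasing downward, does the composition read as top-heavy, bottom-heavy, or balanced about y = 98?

Total weight = 1 + 4 + 8 + 8 = 21.
y-moment: 1·64 + 4·58 + 8·135 + 8·52 = 1792; centroid 1792/21 ≈ 85.33.
Since 85.3 is above (smaller y than) 98, the composition reads top-heavy.

top-heavy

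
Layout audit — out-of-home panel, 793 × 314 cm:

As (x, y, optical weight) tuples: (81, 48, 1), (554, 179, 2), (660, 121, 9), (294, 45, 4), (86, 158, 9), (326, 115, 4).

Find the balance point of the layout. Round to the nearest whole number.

(358, 123)

Weights sum to 1 + 2 + 9 + 4 + 9 + 4 = 29.
Σw·x = 1·81 + 2·554 + 9·660 + 4·294 + 9·86 + 4·326 = 10383, so x̄ = 10383/29 ≈ 358.03.
Σw·y = 1·48 + 2·179 + 9·121 + 4·45 + 9·158 + 4·115 = 3557, so ȳ = 3557/29 ≈ 122.66.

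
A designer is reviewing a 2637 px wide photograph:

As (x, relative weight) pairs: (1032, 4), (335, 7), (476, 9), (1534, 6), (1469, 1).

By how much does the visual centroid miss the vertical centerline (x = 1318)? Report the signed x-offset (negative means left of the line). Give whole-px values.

Total weight = 4 + 7 + 9 + 6 + 1 = 27.
x: (4·1032 + 7·335 + 9·476 + 6·1534 + 1·1469) / 27 = 21430 / 27 ≈ 793.70
Difference: 793.70 − 1318 ≈ -524.30.

≈ -524 px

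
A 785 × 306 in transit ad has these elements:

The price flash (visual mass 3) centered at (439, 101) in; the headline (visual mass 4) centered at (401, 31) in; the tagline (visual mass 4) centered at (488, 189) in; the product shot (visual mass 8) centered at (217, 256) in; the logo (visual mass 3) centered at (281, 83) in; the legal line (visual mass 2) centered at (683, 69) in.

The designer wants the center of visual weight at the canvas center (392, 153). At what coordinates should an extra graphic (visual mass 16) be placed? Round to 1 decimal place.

(428.9, 156.4)

With the extra graphic, Σw becomes 3 + 4 + 4 + 8 + 3 + 2 + 16 = 40.
x: target moment 40×392 = 15680; current 3·439 + 4·401 + 4·488 + 8·217 + 3·281 + 2·683 = 8818; the extra graphic supplies 6862, so x = 6862/16 ≈ 428.88.
y: target moment 40×153 = 6120; current 3·101 + 4·31 + 4·189 + 8·256 + 3·83 + 2·69 = 3618; the extra graphic supplies 2502, so y = 2502/16 ≈ 156.38.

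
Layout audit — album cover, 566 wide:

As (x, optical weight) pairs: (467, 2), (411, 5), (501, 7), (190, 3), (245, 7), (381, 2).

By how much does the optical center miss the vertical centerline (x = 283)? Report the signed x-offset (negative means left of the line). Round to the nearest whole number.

≈ 84

Total weight = 2 + 5 + 7 + 3 + 7 + 2 = 26.
Σw·x = 9543; x̄ = 9543/26 ≈ 367.04.
Difference: 367.04 − 283 ≈ 84.04.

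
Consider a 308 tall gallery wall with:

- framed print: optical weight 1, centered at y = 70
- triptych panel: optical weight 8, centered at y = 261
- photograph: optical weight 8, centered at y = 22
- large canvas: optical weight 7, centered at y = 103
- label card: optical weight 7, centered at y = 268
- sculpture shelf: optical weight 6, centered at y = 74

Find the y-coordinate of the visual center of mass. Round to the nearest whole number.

Σw = 1 + 8 + 8 + 7 + 7 + 6 = 37.
y: moment 5375 / weight 37 ≈ 145.27

y ≈ 145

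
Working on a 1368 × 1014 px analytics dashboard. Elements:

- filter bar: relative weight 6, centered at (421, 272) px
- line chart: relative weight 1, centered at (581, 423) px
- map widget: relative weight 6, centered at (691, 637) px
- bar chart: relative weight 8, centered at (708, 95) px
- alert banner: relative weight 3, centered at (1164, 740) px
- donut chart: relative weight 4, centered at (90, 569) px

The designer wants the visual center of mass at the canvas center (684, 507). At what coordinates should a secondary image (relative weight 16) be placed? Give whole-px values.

After adding the secondary image, total weight = 6 + 1 + 6 + 8 + 3 + 4 + 16 = 44.
x: target moment 44×684 = 30096; current 6·421 + 1·581 + 6·691 + 8·708 + 3·1164 + 4·90 = 16769; the secondary image supplies 13327, so x = 13327/16 ≈ 832.94.
y: target moment 44×507 = 22308; current 6·272 + 1·423 + 6·637 + 8·95 + 3·740 + 4·569 = 11133; the secondary image supplies 11175, so y = 11175/16 ≈ 698.44.

(833, 698)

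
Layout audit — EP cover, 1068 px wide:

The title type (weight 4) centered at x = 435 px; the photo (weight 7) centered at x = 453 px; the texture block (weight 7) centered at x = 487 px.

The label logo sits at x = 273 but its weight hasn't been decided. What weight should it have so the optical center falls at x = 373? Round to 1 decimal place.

Existing Σw = 18 (4 + 7 + 7); existing moment 4·435 + 7·453 + 7·487 = 8320.
For the centroid to hit 373: (8320 + w·273) / (18 + w) = 373.
So w = (373·18 − 8320)/(273 − 373) = -1606/-100 ≈ 16.06.

w ≈ 16.1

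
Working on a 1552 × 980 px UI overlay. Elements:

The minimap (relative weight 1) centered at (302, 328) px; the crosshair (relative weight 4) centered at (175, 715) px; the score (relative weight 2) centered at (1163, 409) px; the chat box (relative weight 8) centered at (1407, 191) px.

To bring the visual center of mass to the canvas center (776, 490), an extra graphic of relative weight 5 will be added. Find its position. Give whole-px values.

(187, 853)

With the extra graphic, Σw becomes 1 + 4 + 2 + 8 + 5 = 20.
x: need Σw·x = 20·776 = 15520. Existing = 1·302 + 4·175 + 2·1163 + 8·1407 = 14584. Remainder 936 / 5 ≈ 187.20.
y: need Σw·y = 20·490 = 9800. Existing = 1·328 + 4·715 + 2·409 + 8·191 = 5534. Remainder 4266 / 5 ≈ 853.20.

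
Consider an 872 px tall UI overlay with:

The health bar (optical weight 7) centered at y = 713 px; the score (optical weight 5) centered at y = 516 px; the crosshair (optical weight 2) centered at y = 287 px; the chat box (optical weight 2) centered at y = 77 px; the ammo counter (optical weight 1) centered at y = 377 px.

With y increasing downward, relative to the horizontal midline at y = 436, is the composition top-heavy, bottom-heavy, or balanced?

bottom-heavy

Σw = 7 + 5 + 2 + 2 + 1 = 17.
y-moment: 7·713 + 5·516 + 2·287 + 2·77 + 1·377 = 8676; centroid 8676/17 ≈ 510.35.
510.4 vs midline 436 → bottom-heavy.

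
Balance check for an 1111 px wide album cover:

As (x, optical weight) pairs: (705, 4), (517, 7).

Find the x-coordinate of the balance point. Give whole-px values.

Weights sum to 4 + 7 = 11.
x-moment: 4·705 + 7·517 = 6439; centroid 6439/11 ≈ 585.36.

x ≈ 585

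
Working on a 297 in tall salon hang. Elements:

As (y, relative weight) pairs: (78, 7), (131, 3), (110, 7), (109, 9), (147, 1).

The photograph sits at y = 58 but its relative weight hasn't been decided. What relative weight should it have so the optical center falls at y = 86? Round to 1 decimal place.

w ≈ 18.4

Existing Σw = 27 (7 + 3 + 7 + 9 + 1); existing moment 7·78 + 3·131 + 7·110 + 9·109 + 1·147 = 2837.
Balance at y = 86 requires (2837 + w·58) / (27 + w) = 86.
So w = (86·27 − 2837)/(58 − 86) = -515/-28 ≈ 18.39.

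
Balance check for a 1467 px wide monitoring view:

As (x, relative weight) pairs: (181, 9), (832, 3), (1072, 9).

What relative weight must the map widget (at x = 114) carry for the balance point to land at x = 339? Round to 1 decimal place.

Existing Σw = 21 (9 + 3 + 9); existing moment 9·181 + 3·832 + 9·1072 = 13773.
For the centroid to hit 339: (13773 + w·114) / (21 + w) = 339.
So w = (339·21 − 13773)/(114 − 339) = -6654/-225 ≈ 29.57.

w ≈ 29.6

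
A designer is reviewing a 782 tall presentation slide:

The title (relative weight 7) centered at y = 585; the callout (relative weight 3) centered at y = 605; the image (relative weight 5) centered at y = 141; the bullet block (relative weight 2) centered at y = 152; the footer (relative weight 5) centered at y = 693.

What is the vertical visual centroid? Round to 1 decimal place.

Weights sum to 7 + 3 + 5 + 2 + 5 = 22.
Σw·y = 7·585 + 3·605 + 5·141 + 2·152 + 5·693 = 10384, so ȳ = 10384/22 ≈ 472.00.

y ≈ 472.0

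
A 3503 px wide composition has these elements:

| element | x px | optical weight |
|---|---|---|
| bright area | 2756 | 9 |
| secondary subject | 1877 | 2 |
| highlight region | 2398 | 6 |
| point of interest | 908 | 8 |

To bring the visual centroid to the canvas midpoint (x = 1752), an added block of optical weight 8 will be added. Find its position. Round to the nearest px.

With the added block, Σw becomes 9 + 2 + 6 + 8 + 8 = 33.
x: need Σw·x = 33·1752 = 57816. Existing = 9·2756 + 2·1877 + 6·2398 + 8·908 = 50210. Remainder 7606 / 8 ≈ 950.75.

x ≈ 951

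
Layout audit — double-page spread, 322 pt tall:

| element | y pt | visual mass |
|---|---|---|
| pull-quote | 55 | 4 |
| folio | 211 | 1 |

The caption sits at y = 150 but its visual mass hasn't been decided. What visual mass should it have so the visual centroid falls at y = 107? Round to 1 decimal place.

w ≈ 2.4

Fixed elements: Σw = 4 + 1 = 5, Σw·y = 4·55 + 1·211 = 431.
For the centroid to hit 107: (431 + w·150) / (5 + w) = 107.
So w = (107·5 − 431)/(150 − 107) = 104/43 ≈ 2.42.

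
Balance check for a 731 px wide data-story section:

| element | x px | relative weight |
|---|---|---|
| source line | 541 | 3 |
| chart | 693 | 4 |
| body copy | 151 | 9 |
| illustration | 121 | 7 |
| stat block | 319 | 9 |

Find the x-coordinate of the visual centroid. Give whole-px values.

Σw = 3 + 4 + 9 + 7 + 9 = 32.
Σw·x = 3·541 + 4·693 + 9·151 + 7·121 + 9·319 = 9472, so x̄ = 9472/32 ≈ 296.00.

x ≈ 296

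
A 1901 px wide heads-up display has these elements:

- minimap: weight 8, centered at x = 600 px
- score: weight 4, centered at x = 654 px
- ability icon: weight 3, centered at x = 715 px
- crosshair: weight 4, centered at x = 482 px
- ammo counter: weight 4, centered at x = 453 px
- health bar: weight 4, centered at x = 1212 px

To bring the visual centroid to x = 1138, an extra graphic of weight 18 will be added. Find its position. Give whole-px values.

x ≈ 1837

After adding the extra graphic, total weight = 8 + 4 + 3 + 4 + 4 + 4 + 18 = 45.
Along x: (18149 + 18·x) / 45 = 1138 (existing moment 8·600 + 4·654 + 3·715 + 4·482 + 4·453 + 4·1212 = 18149) ⇒ x = (51210 − 18149) / 18 ≈ 1836.72.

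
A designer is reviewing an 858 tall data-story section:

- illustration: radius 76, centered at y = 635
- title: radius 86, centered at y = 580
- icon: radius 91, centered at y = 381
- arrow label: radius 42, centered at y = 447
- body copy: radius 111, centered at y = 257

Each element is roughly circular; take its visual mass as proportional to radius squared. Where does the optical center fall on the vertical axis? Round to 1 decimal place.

Weights ∝ r²: illustration 76² = 5776, title 86² = 7396, icon 91² = 8281, arrow label 42² = 1764, body copy 111² = 12321; Σw = 35538.
y-moment: 5776·635 + 7396·580 + 8281·381 + 1764·447 + 12321·257 = 15067506; centroid 15067506/35538 ≈ 423.98.

y ≈ 424.0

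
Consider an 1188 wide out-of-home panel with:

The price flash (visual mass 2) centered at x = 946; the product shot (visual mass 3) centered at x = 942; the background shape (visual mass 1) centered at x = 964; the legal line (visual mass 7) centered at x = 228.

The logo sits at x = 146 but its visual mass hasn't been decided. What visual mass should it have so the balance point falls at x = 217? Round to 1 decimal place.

w ≈ 62.8

Known weights sum to 2 + 3 + 1 + 7 = 13; their moment is 2·946 + 3·942 + 1·964 + 7·228 = 7278.
Balance at x = 217 requires (7278 + w·146) / (13 + w) = 217.
Rearranging, w·(146 − 217) = 217·13 − 7278 = -4457, so w ≈ -4457/-71 = 62.77.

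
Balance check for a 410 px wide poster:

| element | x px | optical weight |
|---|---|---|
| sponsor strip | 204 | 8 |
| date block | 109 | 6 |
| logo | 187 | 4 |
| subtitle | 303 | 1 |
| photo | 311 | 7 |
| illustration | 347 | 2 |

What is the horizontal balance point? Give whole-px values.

Weights sum to 8 + 6 + 4 + 1 + 7 + 2 = 28.
x-moment: 8·204 + 6·109 + 4·187 + 1·303 + 7·311 + 2·347 = 6208; centroid 6208/28 ≈ 221.71.

x ≈ 222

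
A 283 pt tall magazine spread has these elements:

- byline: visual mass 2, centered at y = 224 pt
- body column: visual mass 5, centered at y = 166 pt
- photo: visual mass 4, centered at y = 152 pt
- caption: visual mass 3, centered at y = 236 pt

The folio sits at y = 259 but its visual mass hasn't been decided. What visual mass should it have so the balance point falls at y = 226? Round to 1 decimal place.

w ≈ 17.3

Known weights sum to 2 + 5 + 4 + 3 = 14; their moment is 2·224 + 5·166 + 4·152 + 3·236 = 2594.
Balance at y = 226 requires (2594 + w·259) / (14 + w) = 226.
Rearranging, w·(259 − 226) = 226·14 − 2594 = 570, so w ≈ 570/33 = 17.27.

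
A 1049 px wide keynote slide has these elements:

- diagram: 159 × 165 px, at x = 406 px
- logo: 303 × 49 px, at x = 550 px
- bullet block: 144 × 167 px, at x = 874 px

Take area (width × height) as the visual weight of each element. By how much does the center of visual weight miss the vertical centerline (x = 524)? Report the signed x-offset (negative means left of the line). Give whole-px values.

≈ 88 px

Taking area as weight: diagram 159·165 = 26235, logo 303·49 = 14847, bullet block 144·167 = 24048. Sum 65130.
x-moment: 26235·406 + 14847·550 + 24048·874 = 39835212; centroid 39835212/65130 ≈ 611.63.
Difference: 611.63 − 524 ≈ 87.63.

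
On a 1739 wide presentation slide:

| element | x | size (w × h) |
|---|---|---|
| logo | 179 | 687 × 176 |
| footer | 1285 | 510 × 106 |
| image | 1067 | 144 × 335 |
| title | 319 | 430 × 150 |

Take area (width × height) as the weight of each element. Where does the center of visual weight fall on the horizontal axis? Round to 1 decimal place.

x ≈ 567.1

Areas → weights: logo 687·176 = 120912, footer 510·106 = 54060, image 144·335 = 48240, title 430·150 = 64500; Σw = 287712.
x: (120912·179 + 54060·1285 + 48240·1067 + 64500·319) / 287712 = 163157928 / 287712 ≈ 567.09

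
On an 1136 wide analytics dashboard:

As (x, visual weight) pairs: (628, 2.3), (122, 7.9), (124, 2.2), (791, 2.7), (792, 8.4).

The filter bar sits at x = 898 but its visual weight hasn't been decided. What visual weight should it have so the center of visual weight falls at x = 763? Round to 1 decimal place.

w ≈ 47.9

Known weights sum to 2.3 + 7.9 + 2.2 + 2.7 + 8.4 = 23.5; their moment is 2.3·628 + 7.9·122 + 2.2·124 + 2.7·791 + 8.4·792 = 11469.5.
For the centroid to hit 763: (11469.5 + w·898) / (23.5 + w) = 763.
So w = (763·23.5 − 11469.5)/(898 − 763) = 6461.0/135 ≈ 47.86.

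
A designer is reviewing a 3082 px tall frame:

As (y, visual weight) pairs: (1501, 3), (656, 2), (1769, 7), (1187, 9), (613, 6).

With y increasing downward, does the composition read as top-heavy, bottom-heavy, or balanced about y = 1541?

Weights sum to 3 + 2 + 7 + 9 + 6 = 27.
y: (3·1501 + 2·656 + 7·1769 + 9·1187 + 6·613) / 27 = 32559 / 27 ≈ 1205.89
1205.9 vs midline 1541 → top-heavy.

top-heavy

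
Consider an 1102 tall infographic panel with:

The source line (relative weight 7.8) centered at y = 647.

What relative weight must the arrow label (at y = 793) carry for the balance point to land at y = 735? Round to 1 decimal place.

w ≈ 11.8

The single fixed element contributes weight 7.8, moment 7.8·647 = 5046.6.
For the centroid to hit 735: (5046.6 + w·793) / (7.8 + w) = 735.
So w = (735·7.8 − 5046.6)/(793 − 735) = 686.4/58 ≈ 11.83.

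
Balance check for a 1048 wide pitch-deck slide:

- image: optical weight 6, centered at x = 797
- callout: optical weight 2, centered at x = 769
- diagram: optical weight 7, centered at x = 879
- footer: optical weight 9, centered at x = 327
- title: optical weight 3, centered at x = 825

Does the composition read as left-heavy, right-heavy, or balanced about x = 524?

right-heavy

Σw = 6 + 2 + 7 + 9 + 3 = 27.
x: (6·797 + 2·769 + 7·879 + 9·327 + 3·825) / 27 = 17891 / 27 ≈ 662.63
Since 662.6 is right of 524, the composition reads right-heavy.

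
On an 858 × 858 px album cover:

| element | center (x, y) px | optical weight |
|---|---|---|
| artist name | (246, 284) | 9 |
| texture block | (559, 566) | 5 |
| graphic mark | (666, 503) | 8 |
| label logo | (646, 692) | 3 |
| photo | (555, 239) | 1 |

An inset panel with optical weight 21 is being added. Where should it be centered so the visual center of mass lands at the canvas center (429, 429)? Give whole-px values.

After adding the inset panel, total weight = 9 + 5 + 8 + 3 + 1 + 21 = 47.
Along x: (12830 + 21·x) / 47 = 429 (existing moment 9·246 + 5·559 + 8·666 + 3·646 + 1·555 = 12830) ⇒ x = (20163 − 12830) / 21 ≈ 349.19.
Along y: (11725 + 21·y) / 47 = 429 (existing moment 9·284 + 5·566 + 8·503 + 3·692 + 1·239 = 11725) ⇒ y = (20163 − 11725) / 21 ≈ 401.81.

(349, 402)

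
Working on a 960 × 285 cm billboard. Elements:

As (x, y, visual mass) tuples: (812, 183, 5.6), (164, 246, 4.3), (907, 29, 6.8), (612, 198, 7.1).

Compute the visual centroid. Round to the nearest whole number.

Weights sum to 5.6 + 4.3 + 6.8 + 7.1 = 23.8.
x-moment: 5.6·812 + 4.3·164 + 6.8·907 + 7.1·612 = 15765.2; centroid 15765.2/23.8 ≈ 662.40.
y-moment: 5.6·183 + 4.3·246 + 6.8·29 + 7.1·198 = 3685.6; centroid 3685.6/23.8 ≈ 154.86.

(662, 155)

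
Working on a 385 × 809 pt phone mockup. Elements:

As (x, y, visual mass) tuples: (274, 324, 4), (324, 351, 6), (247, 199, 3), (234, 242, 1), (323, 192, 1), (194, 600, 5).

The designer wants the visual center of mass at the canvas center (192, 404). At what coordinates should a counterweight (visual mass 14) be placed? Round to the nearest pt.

(87, 450)

With the counterweight, Σw becomes 4 + 6 + 3 + 1 + 1 + 5 + 14 = 34.
Along x: (5308 + 14·x) / 34 = 192 (existing moment 4·274 + 6·324 + 3·247 + 1·234 + 1·323 + 5·194 = 5308) ⇒ x = (6528 − 5308) / 14 ≈ 87.14.
Along y: (7433 + 14·y) / 34 = 404 (existing moment 4·324 + 6·351 + 3·199 + 1·242 + 1·192 + 5·600 = 7433) ⇒ y = (13736 − 7433) / 14 ≈ 450.21.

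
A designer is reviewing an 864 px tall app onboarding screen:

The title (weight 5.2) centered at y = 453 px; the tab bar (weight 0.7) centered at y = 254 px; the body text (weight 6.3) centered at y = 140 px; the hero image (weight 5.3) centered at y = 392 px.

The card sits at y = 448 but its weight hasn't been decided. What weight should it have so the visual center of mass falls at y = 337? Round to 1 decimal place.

w ≈ 3.6

Known weights sum to 5.2 + 0.7 + 6.3 + 5.3 = 17.5; their moment is 5.2·453 + 0.7·254 + 6.3·140 + 5.3·392 = 5493.0.
Balance at y = 337 requires (5493.0 + w·448) / (17.5 + w) = 337.
So w = (337·17.5 − 5493.0)/(448 − 337) = 404.5/111 ≈ 3.64.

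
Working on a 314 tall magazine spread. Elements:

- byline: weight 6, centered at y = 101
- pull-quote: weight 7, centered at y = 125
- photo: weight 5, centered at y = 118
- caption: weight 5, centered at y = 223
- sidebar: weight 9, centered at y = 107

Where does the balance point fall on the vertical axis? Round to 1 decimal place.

y ≈ 129.7

Total weight = 6 + 7 + 5 + 5 + 9 = 32.
y: (6·101 + 7·125 + 5·118 + 5·223 + 9·107) / 32 = 4149 / 32 ≈ 129.66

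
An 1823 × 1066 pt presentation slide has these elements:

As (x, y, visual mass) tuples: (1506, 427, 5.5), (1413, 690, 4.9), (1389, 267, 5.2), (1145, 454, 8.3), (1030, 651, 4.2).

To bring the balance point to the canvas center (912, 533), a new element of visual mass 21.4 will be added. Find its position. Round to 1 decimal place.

(415.2, 596.4)

After adding the new element, total weight = 5.5 + 4.9 + 5.2 + 8.3 + 4.2 + 21.4 = 49.5.
x: target moment 49.5×912 = 45144.0; current 5.5·1506 + 4.9·1413 + 5.2·1389 + 8.3·1145 + 4.2·1030 = 36259.0; the new element supplies 8885.0, so x = 8885.0/21.4 ≈ 415.19.
y: target moment 49.5×533 = 26383.5; current 5.5·427 + 4.9·690 + 5.2·267 + 8.3·454 + 4.2·651 = 13620.3; the new element supplies 12763.2, so y = 12763.2/21.4 ≈ 596.41.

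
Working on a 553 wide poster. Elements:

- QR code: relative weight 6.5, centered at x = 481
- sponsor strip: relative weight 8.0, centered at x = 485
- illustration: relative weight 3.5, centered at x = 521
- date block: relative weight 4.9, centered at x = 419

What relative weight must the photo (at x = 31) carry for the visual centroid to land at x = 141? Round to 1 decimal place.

Existing Σw = 22.9 (6.5 + 8.0 + 3.5 + 4.9); existing moment 6.5·481 + 8.0·485 + 3.5·521 + 4.9·419 = 10883.1.
Set Σw·x/Σw = 141: (10883.1 + 31w) = 141·(22.9 + w).
Solving: w = (141·22.9 − 10883.1) / (31 − 141) = -7654.2 / -110 ≈ 69.58.

w ≈ 69.6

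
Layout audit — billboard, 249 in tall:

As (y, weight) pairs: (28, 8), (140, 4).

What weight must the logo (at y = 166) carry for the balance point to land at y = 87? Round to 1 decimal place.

w ≈ 3.3

Known weights sum to 8 + 4 = 12; their moment is 8·28 + 4·140 = 784.
Balance at y = 87 requires (784 + w·166) / (12 + w) = 87.
Rearranging, w·(166 − 87) = 87·12 − 784 = 260, so w ≈ 260/79 = 3.29.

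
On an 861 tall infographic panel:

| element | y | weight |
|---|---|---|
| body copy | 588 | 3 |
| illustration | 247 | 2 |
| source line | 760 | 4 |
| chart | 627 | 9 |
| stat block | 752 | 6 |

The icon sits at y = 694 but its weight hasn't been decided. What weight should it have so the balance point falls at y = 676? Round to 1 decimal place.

w ≈ 42.8

Existing Σw = 24 (3 + 2 + 4 + 9 + 6); existing moment 3·588 + 2·247 + 4·760 + 9·627 + 6·752 = 15453.
Balance at y = 676 requires (15453 + w·694) / (24 + w) = 676.
Rearranging, w·(694 − 676) = 676·24 − 15453 = 771, so w ≈ 771/18 = 42.83.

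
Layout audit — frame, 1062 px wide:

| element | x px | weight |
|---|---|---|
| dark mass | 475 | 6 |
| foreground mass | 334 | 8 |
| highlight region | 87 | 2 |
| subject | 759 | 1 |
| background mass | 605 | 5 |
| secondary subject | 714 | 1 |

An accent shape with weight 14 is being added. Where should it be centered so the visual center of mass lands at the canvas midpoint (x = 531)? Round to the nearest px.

x ≈ 675

After adding the accent shape, total weight = 6 + 8 + 2 + 1 + 5 + 1 + 14 = 37.
Along x: (10194 + 14·x) / 37 = 531 (existing moment 6·475 + 8·334 + 2·87 + 1·759 + 5·605 + 1·714 = 10194) ⇒ x = (19647 − 10194) / 14 ≈ 675.21.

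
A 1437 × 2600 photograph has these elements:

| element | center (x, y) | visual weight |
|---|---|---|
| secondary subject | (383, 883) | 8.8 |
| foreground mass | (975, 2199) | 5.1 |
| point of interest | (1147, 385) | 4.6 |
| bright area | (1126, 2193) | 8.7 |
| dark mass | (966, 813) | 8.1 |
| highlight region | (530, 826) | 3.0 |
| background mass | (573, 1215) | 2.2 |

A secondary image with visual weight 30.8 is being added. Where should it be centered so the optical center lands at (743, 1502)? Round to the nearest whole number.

With the secondary image, Σw becomes 8.8 + 5.1 + 4.6 + 8.7 + 8.1 + 3.0 + 2.2 + 30.8 = 71.3.
Along x: (34090.5 + 30.8·x) / 71.3 = 743 (existing moment 8.8·383 + 5.1·975 + 4.6·1147 + 8.7·1126 + 8.1·966 + 3.0·530 + 2.2·573 = 34090.5) ⇒ x = (52975.9 − 34090.5) / 30.8 ≈ 613.16.
Along y: (51571.7 + 30.8·y) / 71.3 = 1502 (existing moment 8.8·883 + 5.1·2199 + 4.6·385 + 8.7·2193 + 8.1·813 + 3.0·826 + 2.2·1215 = 51571.7) ⇒ y = (107092.6 − 51571.7) / 30.8 ≈ 1802.63.

(613, 1803)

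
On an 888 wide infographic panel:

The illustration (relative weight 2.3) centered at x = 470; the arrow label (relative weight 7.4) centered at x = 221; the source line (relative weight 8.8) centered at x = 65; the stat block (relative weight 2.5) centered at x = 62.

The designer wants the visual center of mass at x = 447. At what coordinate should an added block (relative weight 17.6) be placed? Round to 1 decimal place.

x ≈ 784.7

New total weight: (2.3 + 7.4 + 8.8 + 2.5) + 17.6 = 38.6.
x: target moment 38.6×447 = 17254.2; current 2.3·470 + 7.4·221 + 8.8·65 + 2.5·62 = 3443.4; the added block supplies 13810.8, so x = 13810.8/17.6 ≈ 784.70.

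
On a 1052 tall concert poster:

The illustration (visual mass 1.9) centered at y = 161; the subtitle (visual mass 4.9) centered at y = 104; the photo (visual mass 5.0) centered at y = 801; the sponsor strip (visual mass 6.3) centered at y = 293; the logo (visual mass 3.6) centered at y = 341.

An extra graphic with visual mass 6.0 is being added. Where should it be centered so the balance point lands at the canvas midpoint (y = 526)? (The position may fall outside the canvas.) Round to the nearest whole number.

With the extra graphic, Σw becomes 1.9 + 4.9 + 5.0 + 6.3 + 3.6 + 6.0 = 27.7.
y: need Σw·y = 27.7·526 = 14570.2. Existing = 1.9·161 + 4.9·104 + 5.0·801 + 6.3·293 + 3.6·341 = 7894.0. Remainder 6676.2 / 6.0 ≈ 1112.70.

y ≈ 1113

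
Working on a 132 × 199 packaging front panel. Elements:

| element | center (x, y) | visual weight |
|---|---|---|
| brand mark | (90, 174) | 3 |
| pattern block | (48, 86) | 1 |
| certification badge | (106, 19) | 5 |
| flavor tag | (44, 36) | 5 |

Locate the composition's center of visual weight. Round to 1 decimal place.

(76.3, 63.1)

Σw = 3 + 1 + 5 + 5 = 14.
x: (3·90 + 1·48 + 5·106 + 5·44) / 14 = 1068 / 14 ≈ 76.29
y: (3·174 + 1·86 + 5·19 + 5·36) / 14 = 883 / 14 ≈ 63.07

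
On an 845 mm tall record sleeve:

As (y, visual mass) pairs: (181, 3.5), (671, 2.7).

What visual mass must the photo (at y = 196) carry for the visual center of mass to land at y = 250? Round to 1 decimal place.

w ≈ 16.6

Existing Σw = 6.2 (3.5 + 2.7); existing moment 3.5·181 + 2.7·671 = 2445.2.
For the centroid to hit 250: (2445.2 + w·196) / (6.2 + w) = 250.
So w = (250·6.2 − 2445.2)/(196 − 250) = -895.2/-54 ≈ 16.58.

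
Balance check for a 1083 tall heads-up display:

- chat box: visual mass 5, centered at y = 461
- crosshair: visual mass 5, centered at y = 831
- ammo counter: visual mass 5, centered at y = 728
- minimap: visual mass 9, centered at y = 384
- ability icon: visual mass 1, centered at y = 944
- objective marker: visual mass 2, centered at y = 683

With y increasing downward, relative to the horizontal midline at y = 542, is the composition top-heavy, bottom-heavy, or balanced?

bottom-heavy

Σw = 5 + 5 + 5 + 9 + 1 + 2 = 27.
Σw·y = 15866; ȳ = 15866/27 ≈ 587.63.
587.6 lies below (larger y than) the midline 542, so the layout is bottom-heavy.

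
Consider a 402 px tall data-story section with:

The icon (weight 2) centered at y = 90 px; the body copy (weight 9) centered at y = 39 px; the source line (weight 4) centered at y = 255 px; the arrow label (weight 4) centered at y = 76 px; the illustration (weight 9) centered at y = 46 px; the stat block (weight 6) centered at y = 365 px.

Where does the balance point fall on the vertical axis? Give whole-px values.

Weights sum to 2 + 9 + 4 + 4 + 9 + 6 = 34.
Σw·y = 4459; ȳ = 4459/34 ≈ 131.15.

y ≈ 131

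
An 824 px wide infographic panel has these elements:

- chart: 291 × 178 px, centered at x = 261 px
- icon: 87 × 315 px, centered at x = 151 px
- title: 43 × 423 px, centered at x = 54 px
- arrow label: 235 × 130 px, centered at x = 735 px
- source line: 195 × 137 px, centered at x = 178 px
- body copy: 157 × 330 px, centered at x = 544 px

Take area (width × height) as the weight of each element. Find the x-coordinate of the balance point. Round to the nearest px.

x ≈ 359

Areas: chart 291·178 = 51798, icon 87·315 = 27405, title 43·423 = 18189, arrow label 235·130 = 30550, source line 195·137 = 26715, body copy 157·330 = 51810. Total weight = 206467.
x: (51798·261 + 27405·151 + 18189·54 + 30550·735 + 26715·178 + 51810·544) / 206467 = 74033799 / 206467 ≈ 358.57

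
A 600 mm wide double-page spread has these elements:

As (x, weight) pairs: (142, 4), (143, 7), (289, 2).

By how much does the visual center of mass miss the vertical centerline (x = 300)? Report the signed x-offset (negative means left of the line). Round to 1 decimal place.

Total weight = 4 + 7 + 2 = 13.
x: (4·142 + 7·143 + 2·289) / 13 = 2147 / 13 ≈ 165.15
Against x = 300, that's 165.15 − 300 = -134.85.

≈ -134.8 mm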